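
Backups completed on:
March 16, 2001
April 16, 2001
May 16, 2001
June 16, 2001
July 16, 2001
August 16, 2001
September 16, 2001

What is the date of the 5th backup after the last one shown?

February 16, 2002

Each date is the 16th; the gaps (31, 30, 31, 30, 31, 31) track the month lengths.
The rule is the 16th of each month.
October 2001: October 16, 2001.
Next: November 2001 → November 16, 2001.
Next: December 2001 → December 16, 2001.
Next: January 2002 → January 16, 2002.
Next: February 2002 → February 16, 2002.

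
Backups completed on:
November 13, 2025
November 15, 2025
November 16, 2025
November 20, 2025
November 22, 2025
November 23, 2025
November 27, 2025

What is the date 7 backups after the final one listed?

The gap pattern 2, 1, 4, 2, 1, 4 repeats every 3 events.
These are the Thursdays, Saturdays and Sundays of each week.
Next Saturday: November 29, 2025.
Next Sunday: November 30, 2025.
Next Thursday: December 4, 2025.
The following Saturday is December 6, 2025.
The following Sunday is December 7, 2025.
The following Thursday is December 11, 2025.
Next Saturday: December 13, 2025.

December 13, 2025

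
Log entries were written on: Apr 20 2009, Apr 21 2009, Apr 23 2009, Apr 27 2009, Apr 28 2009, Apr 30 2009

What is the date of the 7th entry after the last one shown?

The gap pattern 1, 2, 4, 1, 2 repeats every 3 events.
These are the Mondays, Tuesdays and Thursdays of each week.
The following Monday is May 4 2009.
The following Tuesday is May 5 2009.
The following Thursday is May 7 2009.
The following Monday is May 11 2009.
The following Tuesday is May 12 2009.
Next Thursday: May 14 2009.
Next Monday: May 18 2009.

May 18 2009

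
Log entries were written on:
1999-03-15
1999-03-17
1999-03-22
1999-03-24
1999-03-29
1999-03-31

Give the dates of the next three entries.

Every event lands on a Monday or Wednesday (gaps cycle 2, 5, 2, 5, 2).
So the schedule is: every Monday and Wednesday.
The following Monday is 1999-04-05.
The following Wednesday is 1999-04-07.
The following Monday is 1999-04-12.

1999-04-05, 1999-04-07, 1999-04-12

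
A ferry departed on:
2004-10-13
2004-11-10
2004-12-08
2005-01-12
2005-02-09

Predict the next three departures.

2005-03-09, 2005-04-13, 2005-05-11

These are Wednesdays at 28- or 35-day spacing (28, 28, 35, 28).
The pattern: 2nd Wednesday of the month.
March 2005 — 2nd Wednesday is 2005-03-09.
April 2005 — 2nd Wednesday is 2005-04-13.
2nd Wednesday of May 2005: 2005-05-11.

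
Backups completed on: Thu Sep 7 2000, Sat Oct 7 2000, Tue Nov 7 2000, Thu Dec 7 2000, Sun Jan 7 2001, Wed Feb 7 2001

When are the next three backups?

Wed Mar 7 2001, Sat Apr 7 2001, Mon May 7 2001

Gaps: 30, 31, 30, 31, 31 days — not constant. Every event is on the 7th of the month.
Pattern: the 7th of each month.
March 2001: Wed Mar 7 2001.
April 2001: Sat Apr 7 2001.
May 2001: Mon May 7 2001.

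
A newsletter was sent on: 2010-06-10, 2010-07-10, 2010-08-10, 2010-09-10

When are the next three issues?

Each date is the 10th; the gaps (30, 31, 31) track the month lengths.
The rule is the 10th of each month.
Next: October 2010 → 2010-10-10.
November 2010: 2010-11-10.
December 2010: 2010-12-10.

2010-10-10, 2010-11-10, 2010-12-10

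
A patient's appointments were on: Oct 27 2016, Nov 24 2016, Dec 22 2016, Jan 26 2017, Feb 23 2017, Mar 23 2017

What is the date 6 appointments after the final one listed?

Sep 28 2017

These are Thursdays at 28- or 35-day spacing (28, 28, 35, 28, 28).
The pattern: 4th Thursday of the month.
4th Thursday of April 2017: Apr 27 2017.
May 2017 — 4th Thursday is May 25 2017.
4th Thursday of June 2017: Jun 22 2017.
4th Thursday of July 2017: Jul 27 2017.
4th Thursday of August 2017: Aug 24 2017.
4th Thursday of September 2017: Sep 28 2017.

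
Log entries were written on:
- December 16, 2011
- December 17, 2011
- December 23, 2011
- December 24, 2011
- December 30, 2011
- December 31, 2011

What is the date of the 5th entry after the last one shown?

Gaps: 1, 6, 1, 6, 1 days — not constant, but cyclic with period 2.
The events fall on every Friday and Saturday.
The following Friday is January 6, 2012.
Next Saturday: January 7, 2012.
The following Friday is January 13, 2012.
The following Saturday is January 14, 2012.
The following Friday is January 20, 2012.

January 20, 2012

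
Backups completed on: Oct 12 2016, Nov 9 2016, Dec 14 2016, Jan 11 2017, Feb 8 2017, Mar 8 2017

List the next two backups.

All dates are Wednesdays, 28, 35, 28, 28, 28 days apart.
Specifically, the 2nd Wednesday of each month.
2nd Wednesday of April 2017: Apr 12 2017.
May 2017 — 2nd Wednesday is May 10 2017.

Apr 12 2017, May 10 2017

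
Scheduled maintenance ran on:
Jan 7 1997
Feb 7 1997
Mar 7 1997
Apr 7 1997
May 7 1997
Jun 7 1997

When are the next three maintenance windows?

Each date is the 7th; the gaps (31, 28, 31, 30, 31) track the month lengths.
The rule is the 7th of each month.
Next: July 1997 → Jul 7 1997.
Next: August 1997 → Aug 7 1997.
September 1997: Sep 7 1997.

Jul 7 1997, Aug 7 1997, Sep 7 1997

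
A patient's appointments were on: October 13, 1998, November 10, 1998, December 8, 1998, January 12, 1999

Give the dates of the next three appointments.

February 9, 1999; March 9, 1999; April 13, 1999

Gaps: 28, 28, 35 days — a mix of 28 and 35. Every date is a Tuesday.
Each is the 2nd Tuesday of its month.
February 1999 — 2nd Tuesday is February 9, 1999.
March 1999 — 2nd Tuesday is March 9, 1999.
April 1999 — 2nd Tuesday is April 13, 1999.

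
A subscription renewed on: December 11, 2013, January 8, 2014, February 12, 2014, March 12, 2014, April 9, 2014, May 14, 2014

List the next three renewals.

All dates are Wednesdays, 28, 35, 28, 28, 35 days apart.
Specifically, the 2nd Wednesday of each month.
2nd Wednesday of June 2014: June 11, 2014.
July 2014 — 2nd Wednesday is July 9, 2014.
August 2014 — 2nd Wednesday is August 13, 2014.

June 11, 2014; July 9, 2014; August 13, 2014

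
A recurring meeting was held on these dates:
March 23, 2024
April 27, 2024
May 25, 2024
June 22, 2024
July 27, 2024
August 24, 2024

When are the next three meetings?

September 28, 2024; October 26, 2024; November 23, 2024

All dates are Saturdays, 35, 28, 28, 35, 28 days apart.
Specifically, the 4th Saturday of each month.
September 2024 — 4th Saturday is September 28, 2024.
4th Saturday of October 2024: October 26, 2024.
4th Saturday of November 2024: November 23, 2024.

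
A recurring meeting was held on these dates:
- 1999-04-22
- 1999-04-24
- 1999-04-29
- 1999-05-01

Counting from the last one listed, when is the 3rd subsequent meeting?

1999-05-13

Gaps: 2, 5, 2 days — not constant, but cyclic with period 2.
The events fall on every Thursday and Saturday.
The following Thursday is 1999-05-06.
Next Saturday: 1999-05-08.
The following Thursday is 1999-05-13.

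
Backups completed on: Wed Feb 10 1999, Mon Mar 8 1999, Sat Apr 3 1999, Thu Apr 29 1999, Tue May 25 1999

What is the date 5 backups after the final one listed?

Gaps between consecutive events: 26, 26, 26, 26 days — a constant 26-day interval.
Tue May 25 1999 + 26 days = Sun Jun 20 1999.
Sun Jun 20 1999 + 26 days = Fri Jul 16 1999.
Fri Jul 16 1999 + 26 days = Wed Aug 11 1999.
Wed Aug 11 1999 + 26 days = Mon Sep 6 1999.
Mon Sep 6 1999 + 26 days = Sat Oct 2 1999.

Sat Oct 2 1999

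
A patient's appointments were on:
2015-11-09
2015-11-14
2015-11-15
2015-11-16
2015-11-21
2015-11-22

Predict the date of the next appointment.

Every event lands on a Monday or Saturday or Sunday (gaps cycle 5, 1, 1, 5, 1).
So the schedule is: every Monday, Saturday and Sunday.
The following Monday is 2015-11-23.

2015-11-23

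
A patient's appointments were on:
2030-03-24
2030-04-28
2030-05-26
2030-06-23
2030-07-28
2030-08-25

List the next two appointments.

All dates are Sundays, 35, 28, 28, 35, 28 days apart.
Specifically, the 4th Sunday of each month.
4th Sunday of September 2030: 2030-09-22.
4th Sunday of October 2030: 2030-10-27.

2030-09-22, 2030-10-27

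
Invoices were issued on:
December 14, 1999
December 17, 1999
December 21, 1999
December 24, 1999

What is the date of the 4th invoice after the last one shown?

Gaps: 3, 4, 3 days — not constant, but cyclic with period 2.
The events fall on every Tuesday and Friday.
The following Tuesday is December 28, 1999.
The following Friday is December 31, 1999.
The following Tuesday is January 4, 2000.
The following Friday is January 7, 2000.

January 7, 2000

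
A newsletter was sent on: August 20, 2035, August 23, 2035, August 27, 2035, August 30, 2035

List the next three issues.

The gap pattern 3, 4, 3 repeats every 2 events.
These are the Mondays and Thursdays of each week.
Next Monday: September 3, 2035.
Next Thursday: September 6, 2035.
Next Monday: September 10, 2035.

September 3, 2035; September 6, 2035; September 10, 2035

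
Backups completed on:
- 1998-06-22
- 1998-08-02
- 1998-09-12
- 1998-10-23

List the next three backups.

1998-12-03, 1999-01-13, 1999-02-23

The spacing is 41, 41, 41 days — always 41 days.
1998-10-23 + 41 days = 1998-12-03.
1998-12-03 + 41 days = 1999-01-13.
1999-01-13 + 41 days = 1999-02-23.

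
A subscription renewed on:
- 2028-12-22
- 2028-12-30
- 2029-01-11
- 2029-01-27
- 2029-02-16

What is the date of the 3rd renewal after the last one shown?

Gaps: 8, 12, 16, 20 days — each gap is 4 larger than the previous one.
Next gap: 24 days. 2029-02-16 + 24 days = 2029-03-12.
Next gap: 28 days. 2029-03-12 + 28 days = 2029-04-09.
Next gap: 32 days. 2029-04-09 + 32 days = 2029-05-11.

2029-05-11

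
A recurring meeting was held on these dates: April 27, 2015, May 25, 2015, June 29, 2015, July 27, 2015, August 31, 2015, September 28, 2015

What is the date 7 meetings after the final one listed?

These are Mondays with 28, 35, 28, 35, 28-day gaps.
Each is the final Monday of its month — June 29, 2015 is past the 28th, so '4th Monday' doesn't fit.
October 2015 ends with Monday October 26, 2015.
Last Monday of November 2015: November 30, 2015.
Last Monday of December 2015: December 28, 2015.
Last Monday of January 2016: January 25, 2016.
February 2016 ends with Monday February 29, 2016.
March 2016 ends with Monday March 28, 2016.
April 2016 ends with Monday April 25, 2016.

April 25, 2016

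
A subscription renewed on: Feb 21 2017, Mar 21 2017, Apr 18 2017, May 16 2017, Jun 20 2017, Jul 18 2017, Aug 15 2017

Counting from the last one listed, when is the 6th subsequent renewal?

Feb 20 2018

These are Tuesdays at 28- or 35-day spacing (28, 28, 28, 35, 28, 28).
The pattern: 3rd Tuesday of the month.
3rd Tuesday of September 2017: Sep 19 2017.
3rd Tuesday of October 2017: Oct 17 2017.
November 2017 — 3rd Tuesday is Nov 21 2017.
December 2017 — 3rd Tuesday is Dec 19 2017.
3rd Tuesday of January 2018: Jan 16 2018.
February 2018 — 3rd Tuesday is Feb 20 2018.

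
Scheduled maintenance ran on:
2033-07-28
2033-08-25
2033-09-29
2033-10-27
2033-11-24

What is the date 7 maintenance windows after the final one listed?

2034-06-29

All Thursdays; the gaps (28, 35, 28, 28) vary with month length.
This is the last Thursday of each month.
Last Thursday of December 2033: 2033-12-29.
January 2034 ends with Thursday 2034-01-26.
February 2034 ends with Thursday 2034-02-23.
Last Thursday of March 2034: 2034-03-30.
Last Thursday of April 2034: 2034-04-27.
May 2034 ends with Thursday 2034-05-25.
Last Thursday of June 2034: 2034-06-29.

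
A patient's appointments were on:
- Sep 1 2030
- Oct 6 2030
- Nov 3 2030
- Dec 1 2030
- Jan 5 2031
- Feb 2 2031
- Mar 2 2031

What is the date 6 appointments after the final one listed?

Sep 7 2031

These are Sundays at 28- or 35-day spacing (35, 28, 28, 35, 28, 28).
The pattern: 1st Sunday of the month.
1st Sunday of April 2031: Apr 6 2031.
1st Sunday of May 2031: May 4 2031.
June 2031 — 1st Sunday is Jun 1 2031.
1st Sunday of July 2031: Jul 6 2031.
August 2031 — 1st Sunday is Aug 3 2031.
1st Sunday of September 2031: Sep 7 2031.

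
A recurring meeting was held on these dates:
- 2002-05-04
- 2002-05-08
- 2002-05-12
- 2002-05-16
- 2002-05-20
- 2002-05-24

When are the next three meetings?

2002-05-28, 2002-06-01, 2002-06-05

Every event comes 4 days after the last (4, 4, 4, 4, 4).
2002-05-24 + 4 days = 2002-05-28.
2002-05-28 + 4 days = 2002-06-01.
2002-06-01 + 4 days = 2002-06-05.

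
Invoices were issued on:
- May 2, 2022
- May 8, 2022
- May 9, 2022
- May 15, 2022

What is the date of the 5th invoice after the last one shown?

The gap pattern 6, 1, 6 repeats every 2 events.
These are the Mondays and Sundays of each week.
The following Monday is May 16, 2022.
The following Sunday is May 22, 2022.
The following Monday is May 23, 2022.
Next Sunday: May 29, 2022.
Next Monday: May 30, 2022.

May 30, 2022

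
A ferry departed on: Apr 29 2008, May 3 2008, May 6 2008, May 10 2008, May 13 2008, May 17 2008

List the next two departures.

Every event lands on a Tuesday or Saturday (gaps cycle 4, 3, 4, 3, 4).
So the schedule is: every Tuesday and Saturday.
Next Tuesday: May 20 2008.
The following Saturday is May 24 2008.

May 20 2008, May 24 2008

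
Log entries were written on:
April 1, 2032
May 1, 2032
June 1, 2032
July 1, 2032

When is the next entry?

Gaps: 30, 31, 30 days — not constant. Every event is on the 1st of the month.
Pattern: the 1st of each month.
Next: August 2032 → August 1, 2032.

August 1, 2032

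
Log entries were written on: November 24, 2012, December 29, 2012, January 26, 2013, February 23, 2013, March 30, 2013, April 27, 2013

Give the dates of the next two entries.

All Saturdays; the gaps (35, 28, 28, 35, 28) vary with month length.
This is the last Saturday of each month.
Last Saturday of May 2013: May 25, 2013.
Last Saturday of June 2013: June 29, 2013.

May 25, 2013; June 29, 2013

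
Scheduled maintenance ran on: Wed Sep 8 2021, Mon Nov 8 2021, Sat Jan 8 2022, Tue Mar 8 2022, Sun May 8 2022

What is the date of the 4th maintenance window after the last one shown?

Sun Jan 8 2023

The day-of-month is always 8 (61, 61, 59, 61 days between events).
So this recurs on the 8th of every 2 months.
July 2022: Fri Jul 8 2022.
Next: September 2022 → Thu Sep 8 2022.
November 2022: Tue Nov 8 2022.
January 2023: Sun Jan 8 2023.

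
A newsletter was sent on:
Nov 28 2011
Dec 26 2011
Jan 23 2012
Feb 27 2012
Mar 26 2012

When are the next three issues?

All dates are Mondays, 28, 28, 35, 28 days apart.
Specifically, the 4th Monday of each month.
April 2012 — 4th Monday is Apr 23 2012.
May 2012 — 4th Monday is May 28 2012.
4th Monday of June 2012: Jun 25 2012.

Apr 23 2012, May 28 2012, Jun 25 2012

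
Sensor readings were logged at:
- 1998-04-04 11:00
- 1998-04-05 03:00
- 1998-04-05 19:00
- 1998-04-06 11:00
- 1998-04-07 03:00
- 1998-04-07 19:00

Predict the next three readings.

1998-04-08 11:00, 1998-04-09 03:00, 1998-04-09 19:00

Spacing: 16, 16, 16, 16, 16 h — constant 16 h.
1998-04-07 19:00 + 16 h = 1998-04-08 11:00.
1998-04-08 11:00 + 16 h = 1998-04-09 03:00.
1998-04-09 03:00 + 16 h = 1998-04-09 19:00.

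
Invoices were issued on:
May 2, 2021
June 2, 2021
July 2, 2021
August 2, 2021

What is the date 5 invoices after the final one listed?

Each date is the 2nd; the gaps (31, 30, 31) track the month lengths.
The rule is the 2nd of each month.
September 2021: September 2, 2021.
October 2021: October 2, 2021.
November 2021: November 2, 2021.
Next: December 2021 → December 2, 2021.
January 2022: January 2, 2022.

January 2, 2022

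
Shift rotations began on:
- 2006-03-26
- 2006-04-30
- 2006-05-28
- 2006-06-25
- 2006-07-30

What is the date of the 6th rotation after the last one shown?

All Sundays; the gaps (35, 28, 28, 35) vary with month length.
This is the last Sunday of each month.
Last Sunday of August 2006: 2006-08-27.
Last Sunday of September 2006: 2006-09-24.
October 2006 ends with Sunday 2006-10-29.
Last Sunday of November 2006: 2006-11-26.
December 2006 ends with Sunday 2006-12-31.
Last Sunday of January 2007: 2007-01-28.

2007-01-28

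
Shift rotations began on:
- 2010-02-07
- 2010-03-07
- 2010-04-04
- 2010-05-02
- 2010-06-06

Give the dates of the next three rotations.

These are Sundays at 28- or 35-day spacing (28, 28, 28, 35).
The pattern: 1st Sunday of the month.
July 2010 — 1st Sunday is 2010-07-04.
1st Sunday of August 2010: 2010-08-01.
September 2010 — 1st Sunday is 2010-09-05.

2010-07-04, 2010-08-01, 2010-09-05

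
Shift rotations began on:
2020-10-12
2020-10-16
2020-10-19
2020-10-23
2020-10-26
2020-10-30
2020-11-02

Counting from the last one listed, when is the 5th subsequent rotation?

2020-11-20

Gaps: 4, 3, 4, 3, 4, 3 days — not constant, but cyclic with period 2.
The events fall on every Monday and Friday.
Next Friday: 2020-11-06.
The following Monday is 2020-11-09.
The following Friday is 2020-11-13.
Next Monday: 2020-11-16.
Next Friday: 2020-11-20.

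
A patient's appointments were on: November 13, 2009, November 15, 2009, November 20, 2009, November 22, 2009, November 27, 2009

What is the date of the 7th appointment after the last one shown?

Gaps: 2, 5, 2, 5 days — not constant, but cyclic with period 2.
The events fall on every Friday and Sunday.
The following Sunday is November 29, 2009.
The following Friday is December 4, 2009.
Next Sunday: December 6, 2009.
The following Friday is December 11, 2009.
The following Sunday is December 13, 2009.
The following Friday is December 18, 2009.
The following Sunday is December 20, 2009.

December 20, 2009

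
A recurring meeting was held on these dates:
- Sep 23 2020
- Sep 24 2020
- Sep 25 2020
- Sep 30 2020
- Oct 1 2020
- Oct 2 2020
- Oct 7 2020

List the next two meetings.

Gaps: 1, 1, 5, 1, 1, 5 days — not constant, but cyclic with period 3.
The events fall on every Wednesday, Thursday and Friday.
The following Thursday is Oct 8 2020.
The following Friday is Oct 9 2020.

Oct 8 2020, Oct 9 2020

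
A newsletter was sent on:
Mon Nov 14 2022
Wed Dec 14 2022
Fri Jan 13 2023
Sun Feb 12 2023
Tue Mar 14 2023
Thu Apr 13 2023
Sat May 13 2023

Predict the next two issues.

Mon Jun 12 2023, Wed Jul 12 2023

Every event comes 30 days after the last (30, 30, 30, 30, 30, 30).
Sat May 13 2023 + 30 days = Mon Jun 12 2023.
Mon Jun 12 2023 + 30 days = Wed Jul 12 2023.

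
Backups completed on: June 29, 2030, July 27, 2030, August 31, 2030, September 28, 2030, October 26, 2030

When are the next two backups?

All Saturdays; the gaps (28, 35, 28, 28) vary with month length.
This is the last Saturday of each month.
Last Saturday of November 2030: November 30, 2030.
Last Saturday of December 2030: December 28, 2030.

November 30, 2030; December 28, 2030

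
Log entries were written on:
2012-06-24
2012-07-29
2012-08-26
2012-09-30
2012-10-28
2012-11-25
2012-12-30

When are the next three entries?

2013-01-27, 2013-02-24, 2013-03-31

All Sundays; the gaps (35, 28, 35, 28, 28, 35) vary with month length.
This is the last Sunday of each month.
Last Sunday of January 2013: 2013-01-27.
February 2013 ends with Sunday 2013-02-24.
Last Sunday of March 2013: 2013-03-31.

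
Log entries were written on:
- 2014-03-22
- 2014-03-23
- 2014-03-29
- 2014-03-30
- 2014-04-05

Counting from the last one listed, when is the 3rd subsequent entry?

2014-04-13

Gaps: 1, 6, 1, 6 days — not constant, but cyclic with period 2.
The events fall on every Saturday and Sunday.
Next Sunday: 2014-04-06.
Next Saturday: 2014-04-12.
Next Sunday: 2014-04-13.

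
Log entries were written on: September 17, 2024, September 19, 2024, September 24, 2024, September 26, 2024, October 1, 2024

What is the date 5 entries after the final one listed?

The gap pattern 2, 5, 2, 5 repeats every 2 events.
These are the Tuesdays and Thursdays of each week.
The following Thursday is October 3, 2024.
Next Tuesday: October 8, 2024.
The following Thursday is October 10, 2024.
Next Tuesday: October 15, 2024.
The following Thursday is October 17, 2024.

October 17, 2024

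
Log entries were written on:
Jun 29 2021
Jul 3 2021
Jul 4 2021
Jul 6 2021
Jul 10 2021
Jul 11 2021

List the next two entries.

The gap pattern 4, 1, 2, 4, 1 repeats every 3 events.
These are the Tuesdays, Saturdays and Sundays of each week.
Next Tuesday: Jul 13 2021.
Next Saturday: Jul 17 2021.

Jul 13 2021, Jul 17 2021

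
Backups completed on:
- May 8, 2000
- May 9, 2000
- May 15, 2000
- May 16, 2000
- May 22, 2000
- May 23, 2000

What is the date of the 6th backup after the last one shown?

The gap pattern 1, 6, 1, 6, 1 repeats every 2 events.
These are the Mondays and Tuesdays of each week.
Next Monday: May 29, 2000.
Next Tuesday: May 30, 2000.
The following Monday is June 5, 2000.
Next Tuesday: June 6, 2000.
Next Monday: June 12, 2000.
Next Tuesday: June 13, 2000.

June 13, 2000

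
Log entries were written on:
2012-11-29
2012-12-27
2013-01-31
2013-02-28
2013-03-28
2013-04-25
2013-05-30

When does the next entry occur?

2013-06-27

All Thursdays; the gaps (28, 35, 28, 28, 28, 35) vary with month length.
This is the last Thursday of each month.
Last Thursday of June 2013: 2013-06-27.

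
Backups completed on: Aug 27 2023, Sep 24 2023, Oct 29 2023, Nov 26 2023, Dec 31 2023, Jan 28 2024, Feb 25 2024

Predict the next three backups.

Mar 31 2024, Apr 28 2024, May 26 2024

All Sundays; the gaps (28, 35, 28, 35, 28, 28) vary with month length.
This is the last Sunday of each month.
Last Sunday of March 2024: Mar 31 2024.
Last Sunday of April 2024: Apr 28 2024.
Last Sunday of May 2024: May 26 2024.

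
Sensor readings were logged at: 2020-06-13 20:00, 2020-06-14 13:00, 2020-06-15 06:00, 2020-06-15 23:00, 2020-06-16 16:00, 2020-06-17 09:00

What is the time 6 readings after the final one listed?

Spacing: 17, 17, 17, 17, 17 h — constant 17 h.
2020-06-17 09:00 + 17 h = 2020-06-18 02:00.
2020-06-18 02:00 + 17 h = 2020-06-18 19:00.
2020-06-18 19:00 + 17 h = 2020-06-19 12:00.
2020-06-19 12:00 + 17 h = 2020-06-20 05:00.
2020-06-20 05:00 + 17 h = 2020-06-20 22:00.
2020-06-20 22:00 + 17 h = 2020-06-21 15:00.

2020-06-21 15:00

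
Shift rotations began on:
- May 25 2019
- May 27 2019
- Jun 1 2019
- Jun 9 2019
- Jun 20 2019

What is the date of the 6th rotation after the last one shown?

Oct 27 2019

Gaps: 2, 5, 8, 11 days — each gap is 3 larger than the previous one.
Next gap: 14 days. Jun 20 2019 + 14 days = Jul 4 2019.
Next gap: 17 days. Jul 4 2019 + 17 days = Jul 21 2019.
Next gap: 20 days. Jul 21 2019 + 20 days = Aug 10 2019.
Next gap: 23 days. Aug 10 2019 + 23 days = Sep 2 2019.
Next gap: 26 days. Sep 2 2019 + 26 days = Sep 28 2019.
Next gap: 29 days. Sep 28 2019 + 29 days = Oct 27 2019.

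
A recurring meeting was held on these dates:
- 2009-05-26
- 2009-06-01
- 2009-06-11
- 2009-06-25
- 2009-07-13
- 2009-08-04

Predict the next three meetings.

2009-08-30, 2009-09-29, 2009-11-02

The spacing grows by 4 each time: 6, 10, 14, 18, 22 days.
Next gap: 26 days. 2009-08-04 + 26 days = 2009-08-30.
Next gap: 30 days. 2009-08-30 + 30 days = 2009-09-29.
Next gap: 34 days. 2009-09-29 + 34 days = 2009-11-02.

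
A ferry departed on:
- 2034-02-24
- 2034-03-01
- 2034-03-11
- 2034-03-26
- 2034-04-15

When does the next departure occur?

2034-05-10

The spacing grows by 5 each time: 5, 10, 15, 20 days.
Next gap: 25 days. 2034-04-15 + 25 days = 2034-05-10.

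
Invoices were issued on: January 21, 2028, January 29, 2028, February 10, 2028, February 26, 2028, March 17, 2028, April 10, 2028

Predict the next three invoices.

Gaps: 8, 12, 16, 20, 24 days — each gap is 4 larger than the previous one.
Next gap: 28 days. April 10, 2028 + 28 days = May 8, 2028.
Next gap: 32 days. May 8, 2028 + 32 days = June 9, 2028.
Next gap: 36 days. June 9, 2028 + 36 days = July 15, 2028.

May 8, 2028; June 9, 2028; July 15, 2028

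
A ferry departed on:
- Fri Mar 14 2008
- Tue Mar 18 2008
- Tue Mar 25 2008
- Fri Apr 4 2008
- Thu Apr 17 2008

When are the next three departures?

Gaps: 4, 7, 10, 13 days — each gap is 3 larger than the previous one.
Next gap: 16 days. Thu Apr 17 2008 + 16 days = Sat May 3 2008.
Next gap: 19 days. Sat May 3 2008 + 19 days = Thu May 22 2008.
Next gap: 22 days. Thu May 22 2008 + 22 days = Fri Jun 13 2008.

Sat May 3 2008, Thu May 22 2008, Fri Jun 13 2008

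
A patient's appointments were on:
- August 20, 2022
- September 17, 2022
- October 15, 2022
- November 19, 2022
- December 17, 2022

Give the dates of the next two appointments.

Gaps: 28, 28, 35, 28 days — a mix of 28 and 35. Every date is a Saturday.
Each is the 3rd Saturday of its month.
January 2023 — 3rd Saturday is January 21, 2023.
February 2023 — 3rd Saturday is February 18, 2023.

January 21, 2023; February 18, 2023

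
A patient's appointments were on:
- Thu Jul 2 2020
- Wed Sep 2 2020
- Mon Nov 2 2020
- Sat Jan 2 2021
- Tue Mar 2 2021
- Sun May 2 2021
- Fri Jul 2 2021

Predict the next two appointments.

The day-of-month is always 2 (62, 61, 61, 59, 61, 61 days between events).
So this recurs on the 2nd of every 2 months.
Next: September 2021 → Thu Sep 2 2021.
Next: November 2021 → Tue Nov 2 2021.

Thu Sep 2 2021, Tue Nov 2 2021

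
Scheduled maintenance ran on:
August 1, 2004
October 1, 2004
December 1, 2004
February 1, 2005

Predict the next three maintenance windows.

April 1, 2005; June 1, 2005; August 1, 2005

Gaps: 61, 61, 62 days — not constant. Every event is on the 1st of the month.
Pattern: the 1st of every 2 months.
Next: April 2005 → April 1, 2005.
Next: June 2005 → June 1, 2005.
August 2005: August 1, 2005.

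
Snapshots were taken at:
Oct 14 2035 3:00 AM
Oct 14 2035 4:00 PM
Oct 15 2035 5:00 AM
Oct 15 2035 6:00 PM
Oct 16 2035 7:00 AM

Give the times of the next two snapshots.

Oct 16 2035 8:00 PM, Oct 17 2035 9:00 AM

The interval is a steady 13 hours (13, 13, 13, 13).
Oct 16 2035 7:00 AM + 13 h = Oct 16 2035 8:00 PM.
Oct 16 2035 8:00 PM + 13 h = Oct 17 2035 9:00 AM.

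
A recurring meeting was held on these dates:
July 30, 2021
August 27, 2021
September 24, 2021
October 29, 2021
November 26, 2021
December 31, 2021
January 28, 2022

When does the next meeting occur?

February 25, 2022

These are Fridays with 28, 28, 35, 28, 35, 28-day gaps.
Each is the final Friday of its month — July 30, 2021 is past the 28th, so '4th Friday' doesn't fit.
February 2022 ends with Friday February 25, 2022.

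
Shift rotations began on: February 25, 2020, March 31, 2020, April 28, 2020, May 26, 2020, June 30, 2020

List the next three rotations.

All Tuesdays; the gaps (35, 28, 28, 35) vary with month length.
This is the last Tuesday of each month.
July 2020 ends with Tuesday July 28, 2020.
August 2020 ends with Tuesday August 25, 2020.
September 2020 ends with Tuesday September 29, 2020.

July 28, 2020; August 25, 2020; September 29, 2020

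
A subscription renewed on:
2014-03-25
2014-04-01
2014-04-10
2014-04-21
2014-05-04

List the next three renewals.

2014-05-19, 2014-06-05, 2014-06-24

Gaps: 7, 9, 11, 13 days — each gap is 2 larger than the previous one.
Next gap: 15 days. 2014-05-04 + 15 days = 2014-05-19.
Next gap: 17 days. 2014-05-19 + 17 days = 2014-06-05.
Next gap: 19 days. 2014-06-05 + 19 days = 2014-06-24.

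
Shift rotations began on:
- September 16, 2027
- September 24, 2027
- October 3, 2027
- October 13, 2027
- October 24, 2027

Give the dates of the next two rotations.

November 5, 2027; November 18, 2027

The spacing grows by 1 each time: 8, 9, 10, 11 days.
Next gap: 12 days. October 24, 2027 + 12 days = November 5, 2027.
Next gap: 13 days. November 5, 2027 + 13 days = November 18, 2027.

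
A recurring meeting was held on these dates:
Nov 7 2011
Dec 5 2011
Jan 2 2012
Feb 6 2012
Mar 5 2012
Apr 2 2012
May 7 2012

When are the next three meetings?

Jun 4 2012, Jul 2 2012, Aug 6 2012

These are Mondays at 28- or 35-day spacing (28, 28, 35, 28, 28, 35).
The pattern: 1st Monday of the month.
June 2012 — 1st Monday is Jun 4 2012.
July 2012 — 1st Monday is Jul 2 2012.
August 2012 — 1st Monday is Aug 6 2012.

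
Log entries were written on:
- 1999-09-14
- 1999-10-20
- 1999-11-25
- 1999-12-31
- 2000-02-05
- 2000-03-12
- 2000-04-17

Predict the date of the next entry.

Every event comes 36 days after the last (36, 36, 36, 36, 36, 36).
2000-04-17 + 36 days = 2000-05-23.

2000-05-23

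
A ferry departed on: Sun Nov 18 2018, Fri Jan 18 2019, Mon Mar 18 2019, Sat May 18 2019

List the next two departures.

Thu Jul 18 2019, Wed Sep 18 2019

The day-of-month is always 18 (61, 59, 61 days between events).
So this recurs on the 18th of every 2 months.
July 2019: Thu Jul 18 2019.
September 2019: Wed Sep 18 2019.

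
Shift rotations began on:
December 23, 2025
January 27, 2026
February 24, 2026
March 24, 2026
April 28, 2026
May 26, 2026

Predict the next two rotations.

June 23, 2026; July 28, 2026

These are Tuesdays at 28- or 35-day spacing (35, 28, 28, 35, 28).
The pattern: 4th Tuesday of the month.
4th Tuesday of June 2026: June 23, 2026.
July 2026 — 4th Tuesday is July 28, 2026.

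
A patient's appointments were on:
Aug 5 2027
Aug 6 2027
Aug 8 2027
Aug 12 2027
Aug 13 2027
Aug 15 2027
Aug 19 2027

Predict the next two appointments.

Gaps: 1, 2, 4, 1, 2, 4 days — not constant, but cyclic with period 3.
The events fall on every Thursday, Friday and Sunday.
Next Friday: Aug 20 2027.
Next Sunday: Aug 22 2027.

Aug 20 2027, Aug 22 2027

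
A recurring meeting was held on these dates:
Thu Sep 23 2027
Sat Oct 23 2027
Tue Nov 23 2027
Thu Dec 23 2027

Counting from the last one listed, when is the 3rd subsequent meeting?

Gaps: 30, 31, 30 days — not constant. Every event is on the 23rd of the month.
Pattern: the 23rd of each month.
Next: January 2028 → Sun Jan 23 2028.
Next: February 2028 → Wed Feb 23 2028.
Next: March 2028 → Thu Mar 23 2028.

Thu Mar 23 2028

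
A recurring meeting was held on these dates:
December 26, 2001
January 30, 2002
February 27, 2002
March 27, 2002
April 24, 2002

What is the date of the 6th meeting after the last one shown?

October 30, 2002

Every date is a Wednesday; gaps 35, 28, 28, 28 days.
Each is the last Wednesday of its month (at least one falls on the 29th or later, ruling out '4th Wednesday').
May 2002 ends with Wednesday May 29, 2002.
Last Wednesday of June 2002: June 26, 2002.
July 2002 ends with Wednesday July 31, 2002.
Last Wednesday of August 2002: August 28, 2002.
September 2002 ends with Wednesday September 25, 2002.
Last Wednesday of October 2002: October 30, 2002.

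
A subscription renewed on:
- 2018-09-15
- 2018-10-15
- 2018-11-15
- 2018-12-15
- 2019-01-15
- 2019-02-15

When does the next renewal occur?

2019-03-15

Gaps: 30, 31, 30, 31, 31 days — not constant. Every event is on the 15th of the month.
Pattern: the 15th of each month.
Next: March 2019 → 2019-03-15.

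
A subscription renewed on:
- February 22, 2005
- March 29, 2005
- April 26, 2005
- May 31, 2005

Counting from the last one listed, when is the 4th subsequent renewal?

September 27, 2005

These are Tuesdays with 35, 28, 35-day gaps.
Each is the final Tuesday of its month — March 29, 2005 is past the 28th, so '4th Tuesday' doesn't fit.
Last Tuesday of June 2005: June 28, 2005.
July 2005 ends with Tuesday July 26, 2005.
August 2005 ends with Tuesday August 30, 2005.
Last Tuesday of September 2005: September 27, 2005.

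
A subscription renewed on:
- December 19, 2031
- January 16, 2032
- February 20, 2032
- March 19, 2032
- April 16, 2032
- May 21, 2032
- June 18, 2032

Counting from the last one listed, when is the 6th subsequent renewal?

All dates are Fridays, 28, 35, 28, 28, 35, 28 days apart.
Specifically, the 3rd Friday of each month.
July 2032 — 3rd Friday is July 16, 2032.
August 2032 — 3rd Friday is August 20, 2032.
3rd Friday of September 2032: September 17, 2032.
October 2032 — 3rd Friday is October 15, 2032.
3rd Friday of November 2032: November 19, 2032.
3rd Friday of December 2032: December 17, 2032.

December 17, 2032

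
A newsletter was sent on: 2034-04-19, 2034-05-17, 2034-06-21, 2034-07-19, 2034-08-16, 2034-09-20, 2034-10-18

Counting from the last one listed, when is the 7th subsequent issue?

These are Wednesdays at 28- or 35-day spacing (28, 35, 28, 28, 35, 28).
The pattern: 3rd Wednesday of the month.
3rd Wednesday of November 2034: 2034-11-15.
December 2034 — 3rd Wednesday is 2034-12-20.
3rd Wednesday of January 2035: 2035-01-17.
3rd Wednesday of February 2035: 2035-02-21.
March 2035 — 3rd Wednesday is 2035-03-21.
April 2035 — 3rd Wednesday is 2035-04-18.
3rd Wednesday of May 2035: 2035-05-16.

2035-05-16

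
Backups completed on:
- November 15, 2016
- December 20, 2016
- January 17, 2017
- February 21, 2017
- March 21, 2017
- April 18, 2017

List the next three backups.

These are Tuesdays at 28- or 35-day spacing (35, 28, 35, 28, 28).
The pattern: 3rd Tuesday of the month.
May 2017 — 3rd Tuesday is May 16, 2017.
June 2017 — 3rd Tuesday is June 20, 2017.
3rd Tuesday of July 2017: July 18, 2017.

May 16, 2017; June 20, 2017; July 18, 2017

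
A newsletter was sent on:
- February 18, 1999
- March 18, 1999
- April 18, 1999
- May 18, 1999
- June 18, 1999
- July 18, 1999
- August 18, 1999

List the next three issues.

The day-of-month is always 18 (28, 31, 30, 31, 30, 31 days between events).
So this recurs on the 18th of each month.
Next: September 1999 → September 18, 1999.
October 1999: October 18, 1999.
Next: November 1999 → November 18, 1999.

September 18, 1999; October 18, 1999; November 18, 1999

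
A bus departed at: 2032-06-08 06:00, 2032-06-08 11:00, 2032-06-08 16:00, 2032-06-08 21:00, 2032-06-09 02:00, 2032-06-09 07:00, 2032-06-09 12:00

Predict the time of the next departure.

2032-06-09 17:00

The interval is a steady 5 hours (5, 5, 5, 5, 5, 5).
2032-06-09 12:00 + 5 h = 2032-06-09 17:00.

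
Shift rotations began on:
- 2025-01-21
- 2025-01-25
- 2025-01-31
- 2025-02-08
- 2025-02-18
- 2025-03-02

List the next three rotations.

Gaps: 4, 6, 8, 10, 12 days — each gap is 2 larger than the previous one.
Next gap: 14 days. 2025-03-02 + 14 days = 2025-03-16.
Next gap: 16 days. 2025-03-16 + 16 days = 2025-04-01.
Next gap: 18 days. 2025-04-01 + 18 days = 2025-04-19.

2025-03-16, 2025-04-01, 2025-04-19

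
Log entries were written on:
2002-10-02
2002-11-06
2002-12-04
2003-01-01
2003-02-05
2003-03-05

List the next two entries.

Gaps: 35, 28, 28, 35, 28 days — a mix of 28 and 35. Every date is a Wednesday.
Each is the 1st Wednesday of its month.
April 2003 — 1st Wednesday is 2003-04-02.
1st Wednesday of May 2003: 2003-05-07.

2003-04-02, 2003-05-07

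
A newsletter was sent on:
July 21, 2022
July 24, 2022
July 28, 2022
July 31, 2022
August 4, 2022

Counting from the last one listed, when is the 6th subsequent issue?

The gap pattern 3, 4, 3, 4 repeats every 2 events.
These are the Thursdays and Sundays of each week.
Next Sunday: August 7, 2022.
The following Thursday is August 11, 2022.
The following Sunday is August 14, 2022.
Next Thursday: August 18, 2022.
The following Sunday is August 21, 2022.
The following Thursday is August 25, 2022.

August 25, 2022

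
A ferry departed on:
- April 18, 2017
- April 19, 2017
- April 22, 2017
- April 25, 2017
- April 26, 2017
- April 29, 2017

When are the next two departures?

The gap pattern 1, 3, 3, 1, 3 repeats every 3 events.
These are the Tuesdays, Wednesdays and Saturdays of each week.
The following Tuesday is May 2, 2017.
The following Wednesday is May 3, 2017.

May 2, 2017; May 3, 2017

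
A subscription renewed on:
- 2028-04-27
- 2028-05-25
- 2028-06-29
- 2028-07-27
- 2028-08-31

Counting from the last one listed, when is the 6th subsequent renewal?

Every date is a Thursday; gaps 28, 35, 28, 35 days.
Each is the last Thursday of its month (at least one falls on the 29th or later, ruling out '4th Thursday').
September 2028 ends with Thursday 2028-09-28.
Last Thursday of October 2028: 2028-10-26.
November 2028 ends with Thursday 2028-11-30.
December 2028 ends with Thursday 2028-12-28.
January 2029 ends with Thursday 2029-01-25.
February 2029 ends with Thursday 2029-02-22.

2029-02-22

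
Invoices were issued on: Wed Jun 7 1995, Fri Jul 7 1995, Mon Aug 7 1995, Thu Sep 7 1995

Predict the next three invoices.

Each date is the 7th; the gaps (30, 31, 31) track the month lengths.
The rule is the 7th of each month.
Next: October 1995 → Sat Oct 7 1995.
November 1995: Tue Nov 7 1995.
December 1995: Thu Dec 7 1995.

Sat Oct 7 1995, Tue Nov 7 1995, Thu Dec 7 1995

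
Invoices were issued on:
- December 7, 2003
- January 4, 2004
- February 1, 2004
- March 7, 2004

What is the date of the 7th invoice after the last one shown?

October 3, 2004

Gaps: 28, 28, 35 days — a mix of 28 and 35. Every date is a Sunday.
Each is the 1st Sunday of its month.
1st Sunday of April 2004: April 4, 2004.
May 2004 — 1st Sunday is May 2, 2004.
June 2004 — 1st Sunday is June 6, 2004.
July 2004 — 1st Sunday is July 4, 2004.
1st Sunday of August 2004: August 1, 2004.
1st Sunday of September 2004: September 5, 2004.
October 2004 — 1st Sunday is October 3, 2004.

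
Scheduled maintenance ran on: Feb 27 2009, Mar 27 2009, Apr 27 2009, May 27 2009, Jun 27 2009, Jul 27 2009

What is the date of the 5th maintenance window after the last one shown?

Each date is the 27th; the gaps (28, 31, 30, 31, 30) track the month lengths.
The rule is the 27th of each month.
Next: August 2009 → Aug 27 2009.
Next: September 2009 → Sep 27 2009.
October 2009: Oct 27 2009.
Next: November 2009 → Nov 27 2009.
Next: December 2009 → Dec 27 2009.

Dec 27 2009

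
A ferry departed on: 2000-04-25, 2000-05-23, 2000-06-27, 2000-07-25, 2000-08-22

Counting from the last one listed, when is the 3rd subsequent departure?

2000-11-28

These are Tuesdays at 28- or 35-day spacing (28, 35, 28, 28).
The pattern: 4th Tuesday of the month.
September 2000 — 4th Tuesday is 2000-09-26.
4th Tuesday of October 2000: 2000-10-24.
4th Tuesday of November 2000: 2000-11-28.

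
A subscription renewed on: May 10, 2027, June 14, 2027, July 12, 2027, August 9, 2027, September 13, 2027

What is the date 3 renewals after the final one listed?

All dates are Mondays, 35, 28, 28, 35 days apart.
Specifically, the 2nd Monday of each month.
2nd Monday of October 2027: October 11, 2027.
2nd Monday of November 2027: November 8, 2027.
2nd Monday of December 2027: December 13, 2027.

December 13, 2027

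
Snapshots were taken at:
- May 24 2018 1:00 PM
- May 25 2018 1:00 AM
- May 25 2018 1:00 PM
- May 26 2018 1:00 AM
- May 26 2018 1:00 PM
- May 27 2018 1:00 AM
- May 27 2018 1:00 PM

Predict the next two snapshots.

May 28 2018 1:00 AM, May 28 2018 1:00 PM

Spacing: 12, 12, 12, 12, 12, 12 h — constant 12 h.
May 27 2018 1:00 PM + 12 h = May 28 2018 1:00 AM.
May 28 2018 1:00 AM + 12 h = May 28 2018 1:00 PM.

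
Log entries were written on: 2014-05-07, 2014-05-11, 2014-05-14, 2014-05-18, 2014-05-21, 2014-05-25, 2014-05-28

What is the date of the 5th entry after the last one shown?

Every event lands on a Wednesday or Sunday (gaps cycle 4, 3, 4, 3, 4, 3).
So the schedule is: every Wednesday and Sunday.
The following Sunday is 2014-06-01.
Next Wednesday: 2014-06-04.
The following Sunday is 2014-06-08.
Next Wednesday: 2014-06-11.
Next Sunday: 2014-06-15.

2014-06-15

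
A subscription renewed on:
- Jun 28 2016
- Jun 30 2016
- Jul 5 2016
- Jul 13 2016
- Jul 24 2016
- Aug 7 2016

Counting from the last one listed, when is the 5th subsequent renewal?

Gaps: 2, 5, 8, 11, 14 days — each gap is 3 larger than the previous one.
Next gap: 17 days. Aug 7 2016 + 17 days = Aug 24 2016.
Next gap: 20 days. Aug 24 2016 + 20 days = Sep 13 2016.
Next gap: 23 days. Sep 13 2016 + 23 days = Oct 6 2016.
Next gap: 26 days. Oct 6 2016 + 26 days = Nov 1 2016.
Next gap: 29 days. Nov 1 2016 + 29 days = Nov 30 2016.

Nov 30 2016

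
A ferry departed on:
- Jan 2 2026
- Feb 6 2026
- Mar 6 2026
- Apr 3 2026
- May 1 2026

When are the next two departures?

Gaps: 35, 28, 28, 28 days — a mix of 28 and 35. Every date is a Friday.
Each is the 1st Friday of its month.
1st Friday of June 2026: Jun 5 2026.
July 2026 — 1st Friday is Jul 3 2026.

Jun 5 2026, Jul 3 2026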